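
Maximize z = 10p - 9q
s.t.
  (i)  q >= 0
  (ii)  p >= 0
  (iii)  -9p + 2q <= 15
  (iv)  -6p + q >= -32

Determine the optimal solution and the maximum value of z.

p = 16/3, q = 0, maximum z = 160/3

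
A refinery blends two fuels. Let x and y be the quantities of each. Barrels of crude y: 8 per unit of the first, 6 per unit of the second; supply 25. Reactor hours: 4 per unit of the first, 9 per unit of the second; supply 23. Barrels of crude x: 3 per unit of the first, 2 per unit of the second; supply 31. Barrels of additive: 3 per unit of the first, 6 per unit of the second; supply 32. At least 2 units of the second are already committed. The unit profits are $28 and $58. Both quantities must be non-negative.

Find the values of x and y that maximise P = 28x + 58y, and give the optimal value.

x = 5/4, y = 2, maximum P = 151

Vertices and P = 28x + 58y:
  (0, 23/9) → P = 1334/9
  (0, 2) → P = 116
  (5/4, 2) → P = 151

The binding constraints are 4x + 9y = 23 and y = 2.
Solving simultaneously gives x = 5/4, y = 2.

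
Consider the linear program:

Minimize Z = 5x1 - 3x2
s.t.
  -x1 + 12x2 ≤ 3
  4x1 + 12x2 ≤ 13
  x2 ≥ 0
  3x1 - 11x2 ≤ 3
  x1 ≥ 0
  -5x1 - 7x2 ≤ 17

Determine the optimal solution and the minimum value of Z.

Extreme points and Z = 5x1 - 3x2:
  (2, 5/12) → Z = 35/4
  (0, 1/4) → Z = -3/4
  (179/80, 27/80) → Z = 407/40
  (1, 0) → Z = 5
  (0, 0) → Z = 0

x1 = 0, x2 = 1/4, minimum Z = -3/4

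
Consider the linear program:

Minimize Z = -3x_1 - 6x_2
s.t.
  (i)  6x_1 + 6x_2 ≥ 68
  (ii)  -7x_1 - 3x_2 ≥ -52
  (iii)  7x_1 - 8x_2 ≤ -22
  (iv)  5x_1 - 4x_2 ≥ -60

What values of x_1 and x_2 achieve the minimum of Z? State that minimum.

The binding constraints are -7x_1 - 3x_2 = -52 and 5x_1 - 4x_2 = -60.
Solving simultaneously gives x_1 = 28/43, x_2 = 680/43.

x_1 = 28/43, x_2 = 680/43, minimum Z = -4164/43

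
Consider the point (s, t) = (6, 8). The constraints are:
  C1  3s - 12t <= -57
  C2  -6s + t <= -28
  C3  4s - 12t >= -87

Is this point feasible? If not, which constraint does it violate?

C1: -78 ≤ -57 ✓
C2: -28 ≤ -28 ✓
C3: -72 ≥ -87 ✓

feasible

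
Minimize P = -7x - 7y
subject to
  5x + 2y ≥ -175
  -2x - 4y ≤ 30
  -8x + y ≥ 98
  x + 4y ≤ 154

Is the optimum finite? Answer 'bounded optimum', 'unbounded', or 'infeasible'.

bounded optimum

Extreme points and P = -7x - 7y:
  (-40, 25/2) → P = 385/2
  (-56, 105/2) → P = 49/2
  (-211/17, -22/17) → P = 1631/17
  (-238/33, 1330/33) → P = -2548/11
The feasible region has finitely many vertices and no improving ray; the minimum is -2548/11 at (-238/33, 1330/33).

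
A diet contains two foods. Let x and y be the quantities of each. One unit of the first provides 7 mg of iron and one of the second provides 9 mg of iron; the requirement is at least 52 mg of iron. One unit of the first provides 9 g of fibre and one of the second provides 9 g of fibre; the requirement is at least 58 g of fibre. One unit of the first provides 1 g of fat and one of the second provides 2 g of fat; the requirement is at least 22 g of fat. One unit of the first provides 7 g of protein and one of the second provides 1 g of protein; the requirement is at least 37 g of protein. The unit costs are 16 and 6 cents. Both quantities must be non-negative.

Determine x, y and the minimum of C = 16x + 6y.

The feasible region is unbounded (it extends along (0, 1), (1, 0)), but C strictly increases along every unbounded feasible direction, so there is no improving ray and the minimum is attained at a vertex.

At the optimal vertex, x + 2y = 22 and 7x + y = 37.
Solving simultaneously gives x = 4, y = 9.

x = 4, y = 9, minimum C = 118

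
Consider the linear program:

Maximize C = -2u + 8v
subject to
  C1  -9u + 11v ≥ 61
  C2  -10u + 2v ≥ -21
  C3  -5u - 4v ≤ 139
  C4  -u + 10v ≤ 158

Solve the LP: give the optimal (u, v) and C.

The binding constraints are -5u - 4v = 139 and -u + 10v = 158.
Solving simultaneously gives u = -337/9, v = 217/18.

u = -337/9, v = 217/18, maximum C = 514/3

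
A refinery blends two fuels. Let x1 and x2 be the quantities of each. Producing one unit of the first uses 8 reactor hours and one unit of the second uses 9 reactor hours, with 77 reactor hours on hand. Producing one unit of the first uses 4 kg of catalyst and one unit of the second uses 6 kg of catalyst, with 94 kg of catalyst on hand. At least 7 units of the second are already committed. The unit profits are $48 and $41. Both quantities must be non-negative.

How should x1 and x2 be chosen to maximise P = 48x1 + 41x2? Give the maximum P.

x1 = 7/4, x2 = 7, maximum P = 371

Vertices and P = 48x1 + 41x2:
  (0, 77/9) → P = 3157/9
  (0, 7) → P = 287
  (7/4, 7) → P = 371

At the optimal vertex, 8x1 + 9x2 = 77 and x2 = 7.
Solving simultaneously gives x1 = 7/4, x2 = 7.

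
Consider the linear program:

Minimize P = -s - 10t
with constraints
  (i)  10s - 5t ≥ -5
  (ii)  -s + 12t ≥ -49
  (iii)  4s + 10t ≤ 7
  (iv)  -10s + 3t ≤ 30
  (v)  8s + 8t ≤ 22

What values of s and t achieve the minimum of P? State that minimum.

Extreme points and P = -s - 10t:
  (-61/23, -99/23) → P = 1051/23
  (-1/8, 3/4) → P = -59/8
  (82/13, -185/52) → P = 761/26
  (41/12, -2/3) → P = 13/4

The optimum lies where 10s - 5t = -5 and 4s + 10t = 7.
Solving simultaneously gives s = -1/8, t = 3/4.

s = -1/8, t = 3/4, minimum P = -59/8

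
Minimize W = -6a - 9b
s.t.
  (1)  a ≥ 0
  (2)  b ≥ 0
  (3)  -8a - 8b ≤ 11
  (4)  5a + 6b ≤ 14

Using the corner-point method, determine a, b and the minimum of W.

Extreme points and W = -6a - 9b:
  (0, 0) → W = 0
  (0, 7/3) → W = -21
  (14/5, 0) → W = -84/5

a = 0, b = 7/3, minimum W = -21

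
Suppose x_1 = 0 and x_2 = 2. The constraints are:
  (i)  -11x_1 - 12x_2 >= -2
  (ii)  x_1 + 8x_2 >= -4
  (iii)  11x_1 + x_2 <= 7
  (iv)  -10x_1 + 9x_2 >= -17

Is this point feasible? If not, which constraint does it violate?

Constraint (i): -11x_1 - 12x_2 = -24, which is not ≥ -2. All other constraints are satisfied.

not feasible — violates (i)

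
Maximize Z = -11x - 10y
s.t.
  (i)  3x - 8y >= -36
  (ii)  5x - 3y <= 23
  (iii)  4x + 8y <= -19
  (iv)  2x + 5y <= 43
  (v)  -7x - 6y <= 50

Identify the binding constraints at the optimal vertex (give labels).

Vertices and Z = -11x - 10y:
  (-55/7, 87/56) → Z = 1985/28
  (-308/37, 51/37) → Z = 2878/37
  (127/52, -187/52) → Z = 473/52
  (-4/17, -137/17) → Z = 1414/17

The maximum is at (-4/17, -137/17). Substituting into each constraint, equality holds for (ii) and (v); the remaining constraints have slack.

(ii) and (v)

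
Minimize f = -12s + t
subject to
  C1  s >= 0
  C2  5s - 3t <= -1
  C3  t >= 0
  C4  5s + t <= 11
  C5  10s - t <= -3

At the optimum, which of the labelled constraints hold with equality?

C4 and C5

Corner points and f = -12s + t:
  (0, 11) → f = 11
  (0, 3) → f = 3
  (8/15, 25/3) → f = 29/15

The minimum is at (8/15, 25/3). Substituting into each constraint, equality holds for C4 and C5; the remaining constraints have slack.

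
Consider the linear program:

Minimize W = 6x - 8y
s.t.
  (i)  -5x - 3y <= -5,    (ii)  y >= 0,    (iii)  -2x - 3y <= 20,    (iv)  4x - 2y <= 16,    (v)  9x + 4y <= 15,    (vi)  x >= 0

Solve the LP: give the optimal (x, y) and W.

x = 0, y = 15/4, minimum W = -30

Vertices and W = 6x - 8y:
  (1, 0) → W = 6
  (0, 5/3) → W = -40/3
  (5/3, 0) → W = 10
  (0, 15/4) → W = -30

The optimum lies where 9x + 4y = 15 and x = 0.
Solving simultaneously gives x = 0, y = 15/4.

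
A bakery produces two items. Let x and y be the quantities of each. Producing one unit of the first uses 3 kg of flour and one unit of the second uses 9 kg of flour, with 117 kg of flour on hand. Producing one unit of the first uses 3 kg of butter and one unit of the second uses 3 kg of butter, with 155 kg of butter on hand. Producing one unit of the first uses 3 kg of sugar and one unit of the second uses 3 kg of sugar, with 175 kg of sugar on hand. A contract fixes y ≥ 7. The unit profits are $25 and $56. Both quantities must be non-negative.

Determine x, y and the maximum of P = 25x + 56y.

x = 18, y = 7, maximum P = 842

The binding constraints are 3x + 9y = 117 and y = 7.
Solving simultaneously gives x = 18, y = 7.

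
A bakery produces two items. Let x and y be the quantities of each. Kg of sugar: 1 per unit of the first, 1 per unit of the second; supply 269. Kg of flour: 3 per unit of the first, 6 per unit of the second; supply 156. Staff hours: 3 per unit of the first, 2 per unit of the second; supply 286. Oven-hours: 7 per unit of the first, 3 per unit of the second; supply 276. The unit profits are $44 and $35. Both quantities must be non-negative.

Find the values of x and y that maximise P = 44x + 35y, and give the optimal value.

Extreme points and P = 44x + 35y:
  (0, 0) → P = 0
  (0, 26) → P = 910
  (276/7, 0) → P = 12144/7
  (36, 8) → P = 1864

At the optimal vertex, 3x + 6y = 156 and 7x + 3y = 276.
Solving simultaneously gives x = 36, y = 8.

x = 36, y = 8, maximum P = 1864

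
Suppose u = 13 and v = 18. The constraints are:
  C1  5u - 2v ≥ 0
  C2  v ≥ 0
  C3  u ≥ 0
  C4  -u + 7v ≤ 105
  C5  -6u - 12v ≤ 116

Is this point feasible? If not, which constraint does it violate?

not feasible — violates C4

Constraint C4: -u + 7v = 113, which is not ≤ 105. All other constraints are satisfied.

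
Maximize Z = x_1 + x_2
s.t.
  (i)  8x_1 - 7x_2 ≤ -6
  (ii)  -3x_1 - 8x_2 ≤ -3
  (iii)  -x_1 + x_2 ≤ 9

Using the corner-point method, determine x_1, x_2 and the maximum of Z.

Vertices and Z = x_1 + x_2:
  (-27/85, 42/85) → Z = 3/17
  (57, 66) → Z = 123
  (-69/11, 30/11) → Z = -39/11

At the optimal vertex, 8x_1 - 7x_2 = -6 and -x_1 + x_2 = 9.
Solving simultaneously gives x_1 = 57, x_2 = 66.

x_1 = 57, x_2 = 66, maximum Z = 123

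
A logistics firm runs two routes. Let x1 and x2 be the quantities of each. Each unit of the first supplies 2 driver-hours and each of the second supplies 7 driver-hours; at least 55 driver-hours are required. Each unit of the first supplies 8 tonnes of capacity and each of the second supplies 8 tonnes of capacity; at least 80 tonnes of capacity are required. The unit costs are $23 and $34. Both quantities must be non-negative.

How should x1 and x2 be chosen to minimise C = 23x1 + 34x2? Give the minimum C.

x1 = 3, x2 = 7, minimum C = 307

Vertices and C = 23x1 + 34x2:
  (0, 10) → C = 340
  (55/2, 0) → C = 1265/2
  (3, 7) → C = 307
The feasible region is unbounded (it extends along (0, 1), (1, 0)), but C strictly increases along every unbounded feasible direction, so there is no improving ray and the minimum is attained at a vertex.

The binding constraints are 2x1 + 7x2 = 55 and 8x1 + 8x2 = 80.
Solving simultaneously gives x1 = 3, x2 = 7.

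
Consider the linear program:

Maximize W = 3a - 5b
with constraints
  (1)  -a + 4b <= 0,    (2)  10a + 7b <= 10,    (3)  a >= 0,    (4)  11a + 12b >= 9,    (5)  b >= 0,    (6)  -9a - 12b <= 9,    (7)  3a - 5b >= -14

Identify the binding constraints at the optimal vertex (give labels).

(2) and (5)

Extreme points and W = 3a - 5b:
  (40/47, 10/47) → W = 70/47
  (9/14, 9/56) → W = 9/8
  (1, 0) → W = 3
  (9/11, 0) → W = 27/11

The maximum is at (1, 0). Substituting into each constraint, equality holds for (2) and (5); the remaining constraints have slack.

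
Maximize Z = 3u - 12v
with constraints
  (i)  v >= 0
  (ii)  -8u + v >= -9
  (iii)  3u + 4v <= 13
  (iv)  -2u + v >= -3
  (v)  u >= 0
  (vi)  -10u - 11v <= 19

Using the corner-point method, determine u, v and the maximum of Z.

u = 9/8, v = 0, maximum Z = 27/8

Feasible corners and Z = 3u - 12v:
  (9/8, 0) → Z = 27/8
  (0, 0) → Z = 0
  (7/5, 11/5) → Z = -111/5
  (0, 13/4) → Z = -39

The optimum lies where v = 0 and -8u + v = -9.
Solving simultaneously gives u = 9/8, v = 0.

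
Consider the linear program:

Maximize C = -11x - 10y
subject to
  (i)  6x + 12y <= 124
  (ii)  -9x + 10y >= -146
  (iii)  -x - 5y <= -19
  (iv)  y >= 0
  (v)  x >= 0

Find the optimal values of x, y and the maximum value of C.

x = 0, y = 19/5, maximum C = -38

Extreme points and C = -11x - 10y:
  (374/21, 10/7) → C = -4414/21
  (0, 31/3) → C = -310/3
  (184/11, 5/11) → C = -2074/11
  (0, 19/5) → C = -38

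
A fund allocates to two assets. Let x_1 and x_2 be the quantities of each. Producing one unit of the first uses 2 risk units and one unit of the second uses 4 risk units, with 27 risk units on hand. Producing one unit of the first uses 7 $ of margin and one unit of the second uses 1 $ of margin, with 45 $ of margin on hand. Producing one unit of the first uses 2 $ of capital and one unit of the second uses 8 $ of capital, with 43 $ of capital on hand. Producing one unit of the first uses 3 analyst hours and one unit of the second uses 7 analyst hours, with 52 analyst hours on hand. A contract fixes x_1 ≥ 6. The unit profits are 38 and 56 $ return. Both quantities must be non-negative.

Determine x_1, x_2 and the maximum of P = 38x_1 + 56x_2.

x_1 = 6, x_2 = 3, maximum P = 396

Corner points and P = 38x_1 + 56x_2:
  (45/7, 0) → P = 1710/7
  (6, 0) → P = 228
  (6, 3) → P = 396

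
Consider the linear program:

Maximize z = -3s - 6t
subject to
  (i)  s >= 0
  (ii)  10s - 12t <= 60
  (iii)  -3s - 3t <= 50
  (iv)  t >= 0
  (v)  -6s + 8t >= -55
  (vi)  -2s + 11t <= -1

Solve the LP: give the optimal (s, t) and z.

s = 1/2, t = 0, maximum z = -3/2

Vertices and z = -3s - 6t:
  (6, 0) → z = -18
  (324/43, 55/43) → z = -1302/43
  (1/2, 0) → z = -3/2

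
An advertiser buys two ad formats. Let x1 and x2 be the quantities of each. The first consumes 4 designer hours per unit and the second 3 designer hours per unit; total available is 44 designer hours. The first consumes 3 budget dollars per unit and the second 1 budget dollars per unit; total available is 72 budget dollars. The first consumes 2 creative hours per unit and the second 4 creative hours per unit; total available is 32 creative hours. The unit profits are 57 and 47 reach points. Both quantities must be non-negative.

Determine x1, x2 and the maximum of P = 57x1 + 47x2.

Corner points and P = 57x1 + 47x2:
  (0, 0) → P = 0
  (0, 8) → P = 376
  (11, 0) → P = 627
  (8, 4) → P = 644

x1 = 8, x2 = 4, maximum P = 644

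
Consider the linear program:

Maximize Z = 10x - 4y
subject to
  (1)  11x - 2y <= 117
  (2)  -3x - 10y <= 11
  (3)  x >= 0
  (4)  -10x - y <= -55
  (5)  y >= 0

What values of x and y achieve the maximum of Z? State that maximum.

x = 117/11, y = 0, maximum Z = 1170/11

Feasible corners and Z = 10x - 4y:
  (117/11, 0) → Z = 1170/11
  (0, 55) → Z = -220
  (11/2, 0) → Z = 55
The feasible region is unbounded (it extends along (0, 1), (2, 11)), but Z strictly decreases along every unbounded feasible direction, so there is no improving ray and the maximum is attained at a vertex.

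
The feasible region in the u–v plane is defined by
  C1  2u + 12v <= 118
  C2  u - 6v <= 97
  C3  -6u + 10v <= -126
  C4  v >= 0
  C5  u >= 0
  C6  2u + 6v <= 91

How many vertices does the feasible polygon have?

The feasible vertices (each the meet of two boundaries and inside every other half-plane) are:
  (673/23, 114/23)
  (32, 9/2)
  (21, 0)
  (91/2, 0)

4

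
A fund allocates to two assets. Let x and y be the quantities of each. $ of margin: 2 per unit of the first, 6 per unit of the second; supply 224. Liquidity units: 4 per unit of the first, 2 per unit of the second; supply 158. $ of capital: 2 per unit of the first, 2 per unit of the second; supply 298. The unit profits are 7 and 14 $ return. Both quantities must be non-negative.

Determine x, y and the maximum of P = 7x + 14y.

Vertices and P = 7x + 14y:
  (0, 0) → P = 0
  (0, 112/3) → P = 1568/3
  (79/2, 0) → P = 553/2
  (25, 29) → P = 581

At the optimal vertex, 2x + 6y = 224 and 4x + 2y = 158.
Solving simultaneously gives x = 25, y = 29.

x = 25, y = 29, maximum P = 581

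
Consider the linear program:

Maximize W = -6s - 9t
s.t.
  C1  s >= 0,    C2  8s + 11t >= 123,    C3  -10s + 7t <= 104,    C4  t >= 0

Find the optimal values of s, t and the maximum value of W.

Vertices and W = -6s - 9t:
  (0, 123/11) → W = -1107/11
  (0, 104/7) → W = -936/7
  (123/8, 0) → W = -369/4
The feasible region is unbounded (it extends along (7, 10), (1, 0)), but W strictly decreases along every unbounded feasible direction, so there is no improving ray and the maximum is attained at a vertex.

At the optimal vertex, 8s + 11t = 123 and t = 0.
Solving simultaneously gives s = 123/8, t = 0.

s = 123/8, t = 0, maximum W = -369/4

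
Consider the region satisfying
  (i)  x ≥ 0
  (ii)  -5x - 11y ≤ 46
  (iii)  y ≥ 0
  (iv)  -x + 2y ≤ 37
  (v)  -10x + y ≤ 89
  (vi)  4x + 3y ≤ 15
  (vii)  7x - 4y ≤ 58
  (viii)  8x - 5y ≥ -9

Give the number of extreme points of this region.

The feasible vertices (each the meet of two boundaries and inside every other half-plane) are:
  (0, 0)
  (0, 9/5)
  (15/4, 0)
  (12/11, 39/11)

4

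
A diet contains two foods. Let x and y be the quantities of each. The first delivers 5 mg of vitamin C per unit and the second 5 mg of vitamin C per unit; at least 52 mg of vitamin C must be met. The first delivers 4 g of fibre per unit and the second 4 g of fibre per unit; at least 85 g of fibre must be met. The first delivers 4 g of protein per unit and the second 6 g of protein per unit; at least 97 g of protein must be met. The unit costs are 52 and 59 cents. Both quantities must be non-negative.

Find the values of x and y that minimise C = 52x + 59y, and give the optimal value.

The feasible region is unbounded (it extends along (0, 1), (1, 0)), but C strictly increases along every unbounded feasible direction, so there is no improving ray and the minimum is attained at a vertex.

The binding constraints are 4x + 4y = 85 and 4x + 6y = 97.
Solving simultaneously gives x = 61/4, y = 6.

x = 61/4, y = 6, minimum C = 1147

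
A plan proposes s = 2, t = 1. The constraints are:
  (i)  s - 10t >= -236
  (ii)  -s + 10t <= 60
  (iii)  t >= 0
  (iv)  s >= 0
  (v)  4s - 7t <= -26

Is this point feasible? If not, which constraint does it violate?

not feasible — violates (v)

Constraint (v): 4s - 7t = 1, which is not ≤ -26. All other constraints are satisfied.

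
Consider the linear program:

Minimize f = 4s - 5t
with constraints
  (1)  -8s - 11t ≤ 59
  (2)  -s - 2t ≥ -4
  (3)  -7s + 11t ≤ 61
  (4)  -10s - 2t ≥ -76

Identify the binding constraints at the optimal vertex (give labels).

Vertices and f = 4s - 5t:
  (-8, 5/11) → f = -377/11
  (477/47, -599/47) → f = 4903/47
  (-78/25, 89/25) → f = -757/25
  (8, -2) → f = 42

The minimum is at (-8, 5/11). Substituting into each constraint, equality holds for (1) and (3); the remaining constraints have slack.

(1) and (3)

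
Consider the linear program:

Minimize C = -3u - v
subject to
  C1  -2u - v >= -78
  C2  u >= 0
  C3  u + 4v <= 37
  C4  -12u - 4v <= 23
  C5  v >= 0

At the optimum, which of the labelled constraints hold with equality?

Vertices and C = -3u - v:
  (0, 37/4) → C = -37/4
  (0, 0) → C = 0
  (37, 0) → C = -111

The minimum is at (37, 0). Substituting into each constraint, equality holds for C3 and C5; the remaining constraints have slack.

C3 and C5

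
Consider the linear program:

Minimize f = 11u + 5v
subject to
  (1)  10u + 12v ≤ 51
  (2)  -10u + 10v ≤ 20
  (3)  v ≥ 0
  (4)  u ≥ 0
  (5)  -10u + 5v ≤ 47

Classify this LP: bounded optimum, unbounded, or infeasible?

Vertices and f = 11u + 5v:
  (27/22, 71/22) → f = 326/11
  (51/10, 0) → f = 561/10
  (0, 2) → f = 10
  (0, 0) → f = 0
The feasible region has finitely many vertices and no improving ray; the minimum is 0 at (0, 0).

bounded optimum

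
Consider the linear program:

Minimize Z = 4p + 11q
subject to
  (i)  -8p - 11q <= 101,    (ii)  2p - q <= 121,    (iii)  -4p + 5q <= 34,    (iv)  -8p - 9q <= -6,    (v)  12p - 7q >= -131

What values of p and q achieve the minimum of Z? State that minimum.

Feasible corners and Z = 4p + 11q:
  (213/2, 92) → Z = 1438
  (1095/26, -478/13) → Z = -236
  (-69/19, 74/19) → Z = 538/19

p = 1095/26, q = -478/13, minimum Z = -236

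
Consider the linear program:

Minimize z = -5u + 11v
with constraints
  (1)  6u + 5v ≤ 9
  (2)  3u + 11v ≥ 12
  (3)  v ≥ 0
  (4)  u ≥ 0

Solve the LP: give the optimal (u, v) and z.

u = 13/17, v = 15/17, minimum z = 100/17

Corner points and z = -5u + 11v:
  (13/17, 15/17) → z = 100/17
  (0, 9/5) → z = 99/5
  (0, 12/11) → z = 12

The binding constraints are 6u + 5v = 9 and 3u + 11v = 12.
Solving simultaneously gives u = 13/17, v = 15/17.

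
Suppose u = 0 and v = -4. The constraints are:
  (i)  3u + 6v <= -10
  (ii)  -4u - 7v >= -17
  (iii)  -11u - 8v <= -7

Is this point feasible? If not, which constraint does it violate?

Constraint (iii): -11u - 8v = 32, which is not ≤ -7. All other constraints are satisfied.

not feasible — violates (iii)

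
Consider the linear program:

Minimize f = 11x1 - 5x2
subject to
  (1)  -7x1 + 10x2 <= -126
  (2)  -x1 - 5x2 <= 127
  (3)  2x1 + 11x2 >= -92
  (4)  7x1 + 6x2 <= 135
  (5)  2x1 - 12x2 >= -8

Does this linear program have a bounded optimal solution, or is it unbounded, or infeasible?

Extreme points and f = 11x1 - 5x2:
  (466/97, -896/97) → f = 9606/97
  (1053/56, 9/16) → f = 22851/112
  (2037/65, -914/65) → f = 26977/65
The feasible region has finitely many vertices and no improving ray; the minimum is 9606/97 at (466/97, -896/97).

bounded optimum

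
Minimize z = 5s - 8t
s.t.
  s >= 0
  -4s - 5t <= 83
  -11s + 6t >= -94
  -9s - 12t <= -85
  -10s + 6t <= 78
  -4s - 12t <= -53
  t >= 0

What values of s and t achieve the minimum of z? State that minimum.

Vertices and z = 5s - 8t:
  (0, 85/12) → z = -170/3
  (0, 13) → z = -104
  (172, 899/3) → z = -4612/3
  (241/26, 69/52) → z = 929/26
  (32/5, 137/60) → z = 206/15

s = 172, t = 899/3, minimum z = -4612/3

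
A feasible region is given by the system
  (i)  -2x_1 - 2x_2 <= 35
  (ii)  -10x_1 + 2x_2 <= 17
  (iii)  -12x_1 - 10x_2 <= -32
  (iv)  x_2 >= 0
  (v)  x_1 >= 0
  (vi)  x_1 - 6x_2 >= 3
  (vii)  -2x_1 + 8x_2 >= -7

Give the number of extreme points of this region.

Pairwise boundary intersections that survive every other constraint:
  (3, 0)
  (7/2, 0)
  (9/2, 1/4)

3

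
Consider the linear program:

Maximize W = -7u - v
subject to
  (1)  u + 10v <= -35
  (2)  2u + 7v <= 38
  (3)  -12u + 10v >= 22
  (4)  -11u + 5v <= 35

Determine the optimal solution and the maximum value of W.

u = -24/5, v = -89/25, maximum W = 929/25

Corner points and W = -7u - v:
  (-57/13, -199/65) → W = 2194/65
  (-105/23, -70/23) → W = 35
  (-24/5, -89/25) → W = 929/25

The optimum lies where -12u + 10v = 22 and -11u + 5v = 35.
Solving simultaneously gives u = -24/5, v = -89/25.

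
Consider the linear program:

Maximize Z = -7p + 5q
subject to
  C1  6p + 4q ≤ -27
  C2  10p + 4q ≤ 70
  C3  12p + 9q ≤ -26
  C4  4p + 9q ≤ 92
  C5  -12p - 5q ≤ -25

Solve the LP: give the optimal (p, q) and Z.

p = 235/18, q = -79/3, maximum Z = -4015/18

Extreme points and Z = -7p + 5q:
  (97/4, -345/8) → Z = -3083/8
  (235/18, -79/3) → Z = -4015/18
  (125, -295) → Z = -2350

The binding constraints are 6p + 4q = -27 and -12p - 5q = -25.
Solving simultaneously gives p = 235/18, q = -79/3.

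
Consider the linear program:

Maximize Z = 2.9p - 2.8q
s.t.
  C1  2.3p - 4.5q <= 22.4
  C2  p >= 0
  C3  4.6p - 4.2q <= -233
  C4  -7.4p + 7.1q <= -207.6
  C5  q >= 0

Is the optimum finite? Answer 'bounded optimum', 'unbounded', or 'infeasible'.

The boundaries 2.3p - 4.5q = 22.4 and -7.4p + 7.1q = -207.6 meet at (77516/1697, 31172/1697), but that point violates 4.6p - 4.2q ≤ -233. Every candidate vertex is excluded by some other constraint, so the feasible region is empty.

infeasible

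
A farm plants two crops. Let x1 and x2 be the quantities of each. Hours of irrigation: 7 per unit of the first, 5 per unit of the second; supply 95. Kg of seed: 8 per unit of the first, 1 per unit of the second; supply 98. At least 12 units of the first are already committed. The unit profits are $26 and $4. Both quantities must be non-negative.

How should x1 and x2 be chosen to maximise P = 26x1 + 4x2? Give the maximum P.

x1 = 12, x2 = 2, maximum P = 320

Corner points and P = 26x1 + 4x2:
  (49/4, 0) → P = 637/2
  (12, 0) → P = 312
  (12, 2) → P = 320

The optimum lies where 8x1 + x2 = 98 and x1 = 12.
Solving simultaneously gives x1 = 12, x2 = 2.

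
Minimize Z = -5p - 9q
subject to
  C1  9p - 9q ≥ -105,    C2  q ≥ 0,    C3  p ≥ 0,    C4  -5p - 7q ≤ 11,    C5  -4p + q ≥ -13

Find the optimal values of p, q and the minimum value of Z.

p = 74/9, q = 179/9, minimum Z = -1981/9

Vertices and Z = -5p - 9q:
  (0, 35/3) → Z = -105
  (74/9, 179/9) → Z = -1981/9
  (0, 0) → Z = 0
  (13/4, 0) → Z = -65/4

The optimum lies where 9p - 9q = -105 and -4p + q = -13.
Solving simultaneously gives p = 74/9, q = 179/9.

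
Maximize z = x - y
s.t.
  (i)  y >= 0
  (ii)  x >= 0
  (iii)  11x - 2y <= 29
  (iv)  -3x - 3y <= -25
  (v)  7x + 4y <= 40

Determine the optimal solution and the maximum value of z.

Corner points and z = x - y:
  (0, 25/3) → z = -25/3
  (0, 10) → z = -10
  (20/9, 55/9) → z = -35/9

x = 20/9, y = 55/9, maximum z = -35/9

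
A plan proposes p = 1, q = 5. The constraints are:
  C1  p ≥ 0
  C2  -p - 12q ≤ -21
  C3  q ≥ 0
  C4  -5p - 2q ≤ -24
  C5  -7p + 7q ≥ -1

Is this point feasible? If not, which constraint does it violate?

not feasible — violates C4

Constraint C4: -5p - 2q = -15, which is not ≤ -24. All other constraints are satisfied.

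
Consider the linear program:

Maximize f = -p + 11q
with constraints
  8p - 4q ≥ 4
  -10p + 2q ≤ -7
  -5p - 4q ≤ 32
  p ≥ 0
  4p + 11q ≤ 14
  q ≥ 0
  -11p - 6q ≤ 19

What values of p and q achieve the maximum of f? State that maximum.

p = 25/26, q = 12/13, maximum f = 239/26

Corner points and f = -p + 11q:
  (5/6, 2/3) → f = 13/2
  (25/26, 12/13) → f = 239/26
  (7/10, 0) → f = -7/10
  (7/2, 0) → f = -7/2

The binding constraints are 8p - 4q = 4 and 4p + 11q = 14.
Solving simultaneously gives p = 25/26, q = 12/13.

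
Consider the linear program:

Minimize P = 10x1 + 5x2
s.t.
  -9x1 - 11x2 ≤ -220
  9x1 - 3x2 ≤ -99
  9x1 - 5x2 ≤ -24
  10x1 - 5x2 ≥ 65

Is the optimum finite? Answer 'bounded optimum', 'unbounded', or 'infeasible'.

The boundaries -9x1 - 11x2 = -220 and 9x1 - 3x2 = -99 meet at (-143/42, 319/14), but that point violates 10x1 - 5x2 ≥ 65. Every candidate vertex is excluded by some other constraint, so the feasible region is empty.

infeasible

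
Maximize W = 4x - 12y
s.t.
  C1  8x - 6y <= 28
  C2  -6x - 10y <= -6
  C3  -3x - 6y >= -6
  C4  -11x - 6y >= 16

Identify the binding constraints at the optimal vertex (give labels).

Extreme points and W = 4x - 12y:
  (-4, 3) → W = -52
  (-98/37, 81/37) → W = -1364/37
  (-11/4, 19/8) → W = -79/2

The maximum is at (-98/37, 81/37). Substituting into each constraint, equality holds for C2 and C4; the remaining constraints have slack.

C2 and C4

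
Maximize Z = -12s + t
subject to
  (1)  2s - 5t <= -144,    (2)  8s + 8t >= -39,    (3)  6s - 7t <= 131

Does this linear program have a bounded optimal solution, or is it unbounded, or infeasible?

From the feasible point (-1347/56, 537/28), moving in the direction (-8, 8) keeps every constraint satisfied while Z increases without bound.

unbounded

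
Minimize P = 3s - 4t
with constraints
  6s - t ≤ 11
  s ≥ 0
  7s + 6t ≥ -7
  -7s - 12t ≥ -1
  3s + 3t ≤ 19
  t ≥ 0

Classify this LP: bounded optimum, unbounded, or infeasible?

Vertices and P = 3s - 4t:
  (0, 1/12) → P = -1/3
  (0, 0) → P = 0
  (1/7, 0) → P = 3/7
The feasible region has finitely many vertices and no improving ray; the minimum is -1/3 at (0, 1/12).

bounded optimum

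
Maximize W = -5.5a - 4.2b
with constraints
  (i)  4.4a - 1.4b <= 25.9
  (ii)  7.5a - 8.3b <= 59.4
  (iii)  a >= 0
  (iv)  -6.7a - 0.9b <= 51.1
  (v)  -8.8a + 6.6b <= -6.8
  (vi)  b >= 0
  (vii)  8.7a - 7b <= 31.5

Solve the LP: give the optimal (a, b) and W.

a = 17/22, b = 0, maximum W = -17/4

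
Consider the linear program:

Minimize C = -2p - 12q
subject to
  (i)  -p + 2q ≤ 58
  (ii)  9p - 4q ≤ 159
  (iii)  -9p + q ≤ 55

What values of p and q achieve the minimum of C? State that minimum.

Corner points and C = -2p - 12q:
  (275/7, 681/14) → C = -4636/7
  (-52/17, 467/17) → C = -5500/17
  (-379/27, -214/3) → C = 23870/27

The optimum lies where -p + 2q = 58 and 9p - 4q = 159.
Solving simultaneously gives p = 275/7, q = 681/14.

p = 275/7, q = 681/14, minimum C = -4636/7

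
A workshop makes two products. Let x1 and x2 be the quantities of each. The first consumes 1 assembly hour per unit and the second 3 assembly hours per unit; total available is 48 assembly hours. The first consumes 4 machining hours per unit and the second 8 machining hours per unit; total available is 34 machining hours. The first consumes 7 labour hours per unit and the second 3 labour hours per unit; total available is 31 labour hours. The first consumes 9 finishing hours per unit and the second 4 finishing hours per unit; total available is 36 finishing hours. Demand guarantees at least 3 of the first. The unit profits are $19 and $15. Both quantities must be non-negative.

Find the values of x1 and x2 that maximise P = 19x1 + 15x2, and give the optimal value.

x1 = 3, x2 = 9/4, maximum P = 363/4

Corner points and P = 19x1 + 15x2:
  (4, 0) → P = 76
  (3, 0) → P = 57
  (3, 9/4) → P = 363/4

At the optimal vertex, 9x1 + 4x2 = 36 and x1 = 3.
Solving simultaneously gives x1 = 3, x2 = 9/4.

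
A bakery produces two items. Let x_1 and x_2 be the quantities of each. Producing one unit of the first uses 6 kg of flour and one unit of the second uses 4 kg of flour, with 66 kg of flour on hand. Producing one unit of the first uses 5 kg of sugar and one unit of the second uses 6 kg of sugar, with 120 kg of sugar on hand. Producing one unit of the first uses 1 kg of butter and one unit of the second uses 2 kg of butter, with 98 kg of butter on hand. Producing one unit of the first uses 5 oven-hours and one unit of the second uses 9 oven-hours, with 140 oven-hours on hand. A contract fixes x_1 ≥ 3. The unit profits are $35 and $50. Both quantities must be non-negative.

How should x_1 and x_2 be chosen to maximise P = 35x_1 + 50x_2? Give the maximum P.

x_1 = 3, x_2 = 12, maximum P = 705

Extreme points and P = 35x_1 + 50x_2:
  (11, 0) → P = 385
  (3, 0) → P = 105
  (3, 12) → P = 705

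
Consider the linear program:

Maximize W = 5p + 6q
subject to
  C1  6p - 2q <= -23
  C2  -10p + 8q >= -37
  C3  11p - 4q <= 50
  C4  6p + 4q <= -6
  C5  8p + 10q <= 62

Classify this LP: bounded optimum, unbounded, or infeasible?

bounded optimum

Feasible corners and W = 5p + 6q:
  (-129/14, -113/7) → W = -2001/14
  (-26/9, 17/6) → W = 23/9
  (-11, 15) → W = 35
The feasible region has finitely many vertices and no improving ray; the maximum is 35 at (-11, 15).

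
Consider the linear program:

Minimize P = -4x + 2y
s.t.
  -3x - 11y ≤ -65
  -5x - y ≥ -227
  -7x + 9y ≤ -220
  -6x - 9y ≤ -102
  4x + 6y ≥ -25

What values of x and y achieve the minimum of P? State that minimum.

x = 608/13, y = -89/13, minimum P = -2610/13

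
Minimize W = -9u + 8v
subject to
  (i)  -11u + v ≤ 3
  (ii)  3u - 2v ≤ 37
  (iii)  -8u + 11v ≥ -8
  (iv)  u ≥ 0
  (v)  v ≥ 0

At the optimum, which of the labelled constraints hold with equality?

Feasible corners and W = -9u + 8v:
  (0, 3) → W = 24
  (23, 16) → W = -79
  (1, 0) → W = -9
  (0, 0) → W = 0
The feasible region is unbounded (it extends along (1, 11), (2, 3)), but W strictly increases along every unbounded feasible direction, so there is no improving ray and the minimum is attained at a vertex.

The minimum is at (23, 16). Substituting into each constraint, equality holds for (ii) and (iii); the remaining constraints have slack.

(ii) and (iii)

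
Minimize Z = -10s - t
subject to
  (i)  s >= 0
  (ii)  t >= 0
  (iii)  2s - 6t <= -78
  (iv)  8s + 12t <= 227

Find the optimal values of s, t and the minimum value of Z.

Vertices and Z = -10s - t:
  (0, 13) → Z = -13
  (0, 227/12) → Z = -227/12
  (71/12, 539/36) → Z = -2669/36

s = 71/12, t = 539/36, minimum Z = -2669/36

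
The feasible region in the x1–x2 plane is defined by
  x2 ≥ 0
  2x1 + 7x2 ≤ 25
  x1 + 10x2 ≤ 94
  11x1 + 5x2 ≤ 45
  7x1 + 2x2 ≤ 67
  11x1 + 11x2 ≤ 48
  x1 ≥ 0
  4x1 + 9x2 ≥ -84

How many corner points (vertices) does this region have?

Of the 28 pairwise boundary intersections, those satisfying every inequality are:
  (45/11, 0)
  (0, 0)
  (61/55, 179/55)
  (0, 25/7)
  (85/22, 1/2)

5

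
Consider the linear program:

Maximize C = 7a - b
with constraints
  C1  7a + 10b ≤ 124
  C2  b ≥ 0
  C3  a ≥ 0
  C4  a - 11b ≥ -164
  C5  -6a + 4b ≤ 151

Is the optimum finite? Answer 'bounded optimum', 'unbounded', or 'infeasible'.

Vertices and C = 7a - b:
  (124/7, 0) → C = 124
  (0, 62/5) → C = -62/5
  (0, 0) → C = 0
The feasible region has finitely many vertices and no improving ray; the maximum is 124 at (124/7, 0).

bounded optimum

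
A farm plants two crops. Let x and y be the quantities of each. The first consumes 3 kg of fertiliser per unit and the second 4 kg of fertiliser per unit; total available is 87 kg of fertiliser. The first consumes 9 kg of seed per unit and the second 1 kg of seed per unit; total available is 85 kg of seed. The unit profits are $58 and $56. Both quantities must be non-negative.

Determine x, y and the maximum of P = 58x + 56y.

x = 23/3, y = 16, maximum P = 4022/3

Vertices and P = 58x + 56y:
  (0, 0) → P = 0
  (0, 87/4) → P = 1218
  (85/9, 0) → P = 4930/9
  (23/3, 16) → P = 4022/3

The binding constraints are 3x + 4y = 87 and 9x + y = 85.
Solving simultaneously gives x = 23/3, y = 16.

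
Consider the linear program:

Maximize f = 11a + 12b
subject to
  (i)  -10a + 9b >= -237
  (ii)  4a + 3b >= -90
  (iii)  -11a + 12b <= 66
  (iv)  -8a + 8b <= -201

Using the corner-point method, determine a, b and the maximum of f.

a = 87/8, b = -57/4, maximum f = -411/8

Vertices and f = 11a + 12b:
  (-3/2, -28) → f = -705/2
  (87/8, -57/4) → f = -411/8
  (-117/56, -381/14) → f = -19575/56

The binding constraints are -10a + 9b = -237 and -8a + 8b = -201.
Solving simultaneously gives a = 87/8, b = -57/4.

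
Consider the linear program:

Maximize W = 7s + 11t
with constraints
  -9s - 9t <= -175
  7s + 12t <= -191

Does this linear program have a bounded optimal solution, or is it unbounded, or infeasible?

unbounded

From the feasible point (1273/15, -2944/45), moving in the direction (12, -7) keeps every constraint satisfied while W increases without bound.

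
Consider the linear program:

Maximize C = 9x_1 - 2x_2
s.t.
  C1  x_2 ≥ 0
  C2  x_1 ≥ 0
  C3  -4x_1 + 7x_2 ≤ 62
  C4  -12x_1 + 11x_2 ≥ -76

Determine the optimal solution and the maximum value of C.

Extreme points and C = 9x_1 - 2x_2:
  (0, 0) → C = 0
  (19/3, 0) → C = 57
  (0, 62/7) → C = -124/7
  (607/20, 131/5) → C = 883/4

The optimum lies where -4x_1 + 7x_2 = 62 and -12x_1 + 11x_2 = -76.
Solving simultaneously gives x_1 = 607/20, x_2 = 131/5.

x_1 = 607/20, x_2 = 131/5, maximum C = 883/4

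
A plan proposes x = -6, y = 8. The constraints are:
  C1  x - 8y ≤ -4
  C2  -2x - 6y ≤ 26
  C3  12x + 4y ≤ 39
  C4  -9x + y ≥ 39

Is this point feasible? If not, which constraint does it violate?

feasible

C1: -70 ≤ -4 ✓
C2: -36 ≤ 26 ✓
C3: -40 ≤ 39 ✓
C4: 62 ≥ 39 ✓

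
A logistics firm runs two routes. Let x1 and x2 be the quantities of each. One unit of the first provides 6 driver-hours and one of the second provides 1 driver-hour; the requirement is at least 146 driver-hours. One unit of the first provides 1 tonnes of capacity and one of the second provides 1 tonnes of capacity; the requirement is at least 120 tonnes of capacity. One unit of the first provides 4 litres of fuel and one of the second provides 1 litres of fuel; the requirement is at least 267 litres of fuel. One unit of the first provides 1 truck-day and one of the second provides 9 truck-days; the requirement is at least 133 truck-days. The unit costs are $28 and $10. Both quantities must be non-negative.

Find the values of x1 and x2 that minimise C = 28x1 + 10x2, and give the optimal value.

x1 = 49, x2 = 71, minimum C = 2082

Feasible corners and C = 28x1 + 10x2:
  (0, 267) → C = 2670
  (133, 0) → C = 3724
  (49, 71) → C = 2082
  (947/8, 13/8) → C = 13323/4
The feasible region is unbounded (it extends along (0, 1), (1, 0)), but C strictly increases along every unbounded feasible direction, so there is no improving ray and the minimum is attained at a vertex.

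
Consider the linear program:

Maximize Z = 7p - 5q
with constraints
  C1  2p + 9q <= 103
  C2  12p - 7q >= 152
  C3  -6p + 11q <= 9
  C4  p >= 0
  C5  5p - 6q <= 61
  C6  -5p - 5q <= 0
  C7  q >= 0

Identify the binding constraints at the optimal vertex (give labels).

Corner points and Z = 7p - 5q:
  (2089/122, 466/61) → Z = 9963/122
  (389/19, 131/19) → Z = 2068/19
  (485/37, 28/37) → Z = 3255/37

The maximum is at (389/19, 131/19). Substituting into each constraint, equality holds for C1 and C5; the remaining constraints have slack.

C1 and C5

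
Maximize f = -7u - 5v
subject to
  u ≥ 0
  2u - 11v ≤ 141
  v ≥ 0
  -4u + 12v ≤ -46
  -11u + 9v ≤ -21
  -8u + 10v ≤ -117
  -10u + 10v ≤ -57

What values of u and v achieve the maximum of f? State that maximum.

u = 117/8, v = 0, maximum f = -819/8

Feasible corners and f = -7u - 5v:
  (141/2, 0) → f = -987/2
  (117/8, 0) → f = -819/8
  (118/7, 25/14) → f = -1777/14
The feasible region is unbounded (it extends along (3, 1), (11, 2)), but f strictly decreases along every unbounded feasible direction, so there is no improving ray and the maximum is attained at a vertex.

The binding constraints are v = 0 and -8u + 10v = -117.
Solving simultaneously gives u = 117/8, v = 0.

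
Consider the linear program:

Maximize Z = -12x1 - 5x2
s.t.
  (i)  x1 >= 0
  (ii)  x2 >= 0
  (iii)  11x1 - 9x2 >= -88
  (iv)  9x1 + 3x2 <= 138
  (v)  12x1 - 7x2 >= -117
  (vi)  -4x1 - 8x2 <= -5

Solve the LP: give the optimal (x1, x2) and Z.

x1 = 0, x2 = 5/8, maximum Z = -25/8

Corner points and Z = -12x1 - 5x2:
  (0, 88/9) → Z = -440/9
  (0, 5/8) → Z = -25/8
  (46/3, 0) → Z = -184
  (5/4, 0) → Z = -15
  (163/19, 385/19) → Z = -3881/19

At the optimal vertex, x1 = 0 and -4x1 - 8x2 = -5.
Solving simultaneously gives x1 = 0, x2 = 5/8.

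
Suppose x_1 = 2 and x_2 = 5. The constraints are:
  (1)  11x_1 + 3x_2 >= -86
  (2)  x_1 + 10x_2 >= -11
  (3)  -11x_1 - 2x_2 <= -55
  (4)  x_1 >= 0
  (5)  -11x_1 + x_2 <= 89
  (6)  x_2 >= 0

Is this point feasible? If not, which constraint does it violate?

not feasible — violates (3)

Constraint (3): -11x_1 - 2x_2 = -32, which is not ≤ -55. All other constraints are satisfied.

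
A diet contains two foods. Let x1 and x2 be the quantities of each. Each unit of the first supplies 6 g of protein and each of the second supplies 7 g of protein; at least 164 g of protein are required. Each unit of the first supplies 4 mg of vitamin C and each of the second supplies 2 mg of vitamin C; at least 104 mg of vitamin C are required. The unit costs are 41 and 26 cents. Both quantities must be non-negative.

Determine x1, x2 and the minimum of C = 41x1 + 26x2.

x1 = 25, x2 = 2, minimum C = 1077

The feasible region is unbounded (it extends along (0, 1), (1, 0)), but C strictly increases along every unbounded feasible direction, so there is no improving ray and the minimum is attained at a vertex.

The binding constraints are 6x1 + 7x2 = 164 and 4x1 + 2x2 = 104.
Solving simultaneously gives x1 = 25, x2 = 2.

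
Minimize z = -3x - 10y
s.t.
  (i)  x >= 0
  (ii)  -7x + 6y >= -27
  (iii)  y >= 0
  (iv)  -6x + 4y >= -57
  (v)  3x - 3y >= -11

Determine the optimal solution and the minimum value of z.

x = 215/6, y = 79/2, minimum z = -1005/2

Vertices and z = -3x - 10y:
  (0, 0) → z = 0
  (0, 11/3) → z = -110/3
  (27/7, 0) → z = -81/7
  (117/4, 237/8) → z = -384
  (215/6, 79/2) → z = -1005/2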